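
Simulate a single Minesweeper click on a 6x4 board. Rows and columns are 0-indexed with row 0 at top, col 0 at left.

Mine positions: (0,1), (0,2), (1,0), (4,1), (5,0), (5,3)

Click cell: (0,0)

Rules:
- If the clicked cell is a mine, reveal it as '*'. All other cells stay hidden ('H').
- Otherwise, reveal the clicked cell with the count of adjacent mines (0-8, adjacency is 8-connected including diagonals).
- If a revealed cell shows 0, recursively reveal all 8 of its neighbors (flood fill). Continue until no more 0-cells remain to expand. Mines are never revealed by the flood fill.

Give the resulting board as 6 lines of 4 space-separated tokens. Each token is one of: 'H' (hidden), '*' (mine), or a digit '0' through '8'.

2 H H H
H H H H
H H H H
H H H H
H H H H
H H H H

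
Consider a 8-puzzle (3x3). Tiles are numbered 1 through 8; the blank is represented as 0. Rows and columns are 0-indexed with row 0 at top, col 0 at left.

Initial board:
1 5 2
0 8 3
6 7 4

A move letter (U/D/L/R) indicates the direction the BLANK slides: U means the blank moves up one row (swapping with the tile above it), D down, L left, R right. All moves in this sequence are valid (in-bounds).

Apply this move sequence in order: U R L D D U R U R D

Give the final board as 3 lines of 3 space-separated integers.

After move 1 (U):
0 5 2
1 8 3
6 7 4

After move 2 (R):
5 0 2
1 8 3
6 7 4

After move 3 (L):
0 5 2
1 8 3
6 7 4

After move 4 (D):
1 5 2
0 8 3
6 7 4

After move 5 (D):
1 5 2
6 8 3
0 7 4

After move 6 (U):
1 5 2
0 8 3
6 7 4

After move 7 (R):
1 5 2
8 0 3
6 7 4

After move 8 (U):
1 0 2
8 5 3
6 7 4

After move 9 (R):
1 2 0
8 5 3
6 7 4

After move 10 (D):
1 2 3
8 5 0
6 7 4

Answer: 1 2 3
8 5 0
6 7 4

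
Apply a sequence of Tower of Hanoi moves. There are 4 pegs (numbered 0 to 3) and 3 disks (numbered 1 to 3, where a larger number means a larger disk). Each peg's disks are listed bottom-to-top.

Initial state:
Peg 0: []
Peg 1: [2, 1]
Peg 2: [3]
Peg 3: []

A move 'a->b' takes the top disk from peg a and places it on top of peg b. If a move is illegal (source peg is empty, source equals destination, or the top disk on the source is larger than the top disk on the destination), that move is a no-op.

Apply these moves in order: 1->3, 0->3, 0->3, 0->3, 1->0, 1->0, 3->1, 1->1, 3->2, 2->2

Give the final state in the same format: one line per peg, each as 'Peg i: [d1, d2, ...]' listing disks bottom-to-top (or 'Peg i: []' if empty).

Answer: Peg 0: [2]
Peg 1: [1]
Peg 2: [3]
Peg 3: []

Derivation:
After move 1 (1->3):
Peg 0: []
Peg 1: [2]
Peg 2: [3]
Peg 3: [1]

After move 2 (0->3):
Peg 0: []
Peg 1: [2]
Peg 2: [3]
Peg 3: [1]

After move 3 (0->3):
Peg 0: []
Peg 1: [2]
Peg 2: [3]
Peg 3: [1]

After move 4 (0->3):
Peg 0: []
Peg 1: [2]
Peg 2: [3]
Peg 3: [1]

After move 5 (1->0):
Peg 0: [2]
Peg 1: []
Peg 2: [3]
Peg 3: [1]

After move 6 (1->0):
Peg 0: [2]
Peg 1: []
Peg 2: [3]
Peg 3: [1]

After move 7 (3->1):
Peg 0: [2]
Peg 1: [1]
Peg 2: [3]
Peg 3: []

After move 8 (1->1):
Peg 0: [2]
Peg 1: [1]
Peg 2: [3]
Peg 3: []

After move 9 (3->2):
Peg 0: [2]
Peg 1: [1]
Peg 2: [3]
Peg 3: []

After move 10 (2->2):
Peg 0: [2]
Peg 1: [1]
Peg 2: [3]
Peg 3: []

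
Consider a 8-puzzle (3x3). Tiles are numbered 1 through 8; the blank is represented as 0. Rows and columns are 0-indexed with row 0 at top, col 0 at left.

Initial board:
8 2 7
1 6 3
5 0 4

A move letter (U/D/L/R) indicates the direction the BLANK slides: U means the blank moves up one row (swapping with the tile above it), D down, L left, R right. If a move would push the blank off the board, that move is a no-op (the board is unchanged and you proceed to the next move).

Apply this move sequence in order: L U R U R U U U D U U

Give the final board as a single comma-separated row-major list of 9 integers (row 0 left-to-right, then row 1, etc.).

Answer: 8, 7, 0, 6, 2, 3, 1, 5, 4

Derivation:
After move 1 (L):
8 2 7
1 6 3
0 5 4

After move 2 (U):
8 2 7
0 6 3
1 5 4

After move 3 (R):
8 2 7
6 0 3
1 5 4

After move 4 (U):
8 0 7
6 2 3
1 5 4

After move 5 (R):
8 7 0
6 2 3
1 5 4

After move 6 (U):
8 7 0
6 2 3
1 5 4

After move 7 (U):
8 7 0
6 2 3
1 5 4

After move 8 (U):
8 7 0
6 2 3
1 5 4

After move 9 (D):
8 7 3
6 2 0
1 5 4

After move 10 (U):
8 7 0
6 2 3
1 5 4

After move 11 (U):
8 7 0
6 2 3
1 5 4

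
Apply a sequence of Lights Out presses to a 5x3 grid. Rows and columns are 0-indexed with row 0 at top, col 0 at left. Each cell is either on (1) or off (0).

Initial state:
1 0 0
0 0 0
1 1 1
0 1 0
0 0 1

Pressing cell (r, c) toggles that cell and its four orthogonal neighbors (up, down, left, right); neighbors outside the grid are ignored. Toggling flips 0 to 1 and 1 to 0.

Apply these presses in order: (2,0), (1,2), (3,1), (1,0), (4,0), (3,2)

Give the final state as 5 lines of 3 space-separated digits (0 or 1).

Answer: 0 0 1
0 0 1
1 1 1
1 1 0
1 0 0

Derivation:
After press 1 at (2,0):
1 0 0
1 0 0
0 0 1
1 1 0
0 0 1

After press 2 at (1,2):
1 0 1
1 1 1
0 0 0
1 1 0
0 0 1

After press 3 at (3,1):
1 0 1
1 1 1
0 1 0
0 0 1
0 1 1

After press 4 at (1,0):
0 0 1
0 0 1
1 1 0
0 0 1
0 1 1

After press 5 at (4,0):
0 0 1
0 0 1
1 1 0
1 0 1
1 0 1

After press 6 at (3,2):
0 0 1
0 0 1
1 1 1
1 1 0
1 0 0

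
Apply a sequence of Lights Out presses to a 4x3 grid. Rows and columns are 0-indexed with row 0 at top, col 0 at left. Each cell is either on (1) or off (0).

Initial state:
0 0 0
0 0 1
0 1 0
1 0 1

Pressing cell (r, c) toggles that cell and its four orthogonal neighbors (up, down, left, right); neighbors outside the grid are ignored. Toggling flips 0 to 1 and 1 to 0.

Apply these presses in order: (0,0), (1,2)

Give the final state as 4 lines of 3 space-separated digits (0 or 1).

After press 1 at (0,0):
1 1 0
1 0 1
0 1 0
1 0 1

After press 2 at (1,2):
1 1 1
1 1 0
0 1 1
1 0 1

Answer: 1 1 1
1 1 0
0 1 1
1 0 1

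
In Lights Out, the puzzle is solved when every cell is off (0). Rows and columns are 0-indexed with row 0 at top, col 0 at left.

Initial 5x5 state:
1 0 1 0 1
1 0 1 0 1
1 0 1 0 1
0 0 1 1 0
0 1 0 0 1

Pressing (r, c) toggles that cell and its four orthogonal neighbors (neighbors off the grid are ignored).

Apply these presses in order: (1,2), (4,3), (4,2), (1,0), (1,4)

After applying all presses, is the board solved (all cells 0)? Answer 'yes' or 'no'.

Answer: yes

Derivation:
After press 1 at (1,2):
1 0 0 0 1
1 1 0 1 1
1 0 0 0 1
0 0 1 1 0
0 1 0 0 1

After press 2 at (4,3):
1 0 0 0 1
1 1 0 1 1
1 0 0 0 1
0 0 1 0 0
0 1 1 1 0

After press 3 at (4,2):
1 0 0 0 1
1 1 0 1 1
1 0 0 0 1
0 0 0 0 0
0 0 0 0 0

After press 4 at (1,0):
0 0 0 0 1
0 0 0 1 1
0 0 0 0 1
0 0 0 0 0
0 0 0 0 0

After press 5 at (1,4):
0 0 0 0 0
0 0 0 0 0
0 0 0 0 0
0 0 0 0 0
0 0 0 0 0

Lights still on: 0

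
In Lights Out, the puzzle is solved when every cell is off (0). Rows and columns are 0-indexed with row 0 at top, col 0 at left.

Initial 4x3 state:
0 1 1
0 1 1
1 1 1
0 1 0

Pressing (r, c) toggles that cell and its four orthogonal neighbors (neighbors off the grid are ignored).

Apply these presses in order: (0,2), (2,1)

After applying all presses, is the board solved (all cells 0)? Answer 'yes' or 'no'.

After press 1 at (0,2):
0 0 0
0 1 0
1 1 1
0 1 0

After press 2 at (2,1):
0 0 0
0 0 0
0 0 0
0 0 0

Lights still on: 0

Answer: yes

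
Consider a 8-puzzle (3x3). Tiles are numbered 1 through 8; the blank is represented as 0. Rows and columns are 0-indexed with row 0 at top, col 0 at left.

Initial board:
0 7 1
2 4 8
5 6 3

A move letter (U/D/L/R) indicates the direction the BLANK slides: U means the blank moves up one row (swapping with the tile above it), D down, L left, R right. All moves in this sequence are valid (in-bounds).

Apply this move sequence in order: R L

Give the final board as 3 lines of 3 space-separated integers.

Answer: 0 7 1
2 4 8
5 6 3

Derivation:
After move 1 (R):
7 0 1
2 4 8
5 6 3

After move 2 (L):
0 7 1
2 4 8
5 6 3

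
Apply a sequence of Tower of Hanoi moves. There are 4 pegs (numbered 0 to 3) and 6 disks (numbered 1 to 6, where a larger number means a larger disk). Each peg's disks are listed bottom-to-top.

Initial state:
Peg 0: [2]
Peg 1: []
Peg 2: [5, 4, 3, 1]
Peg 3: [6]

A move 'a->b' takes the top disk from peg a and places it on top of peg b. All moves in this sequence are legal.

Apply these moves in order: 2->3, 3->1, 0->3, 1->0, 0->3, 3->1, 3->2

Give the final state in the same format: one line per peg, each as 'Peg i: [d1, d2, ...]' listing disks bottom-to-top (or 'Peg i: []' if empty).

Answer: Peg 0: []
Peg 1: [1]
Peg 2: [5, 4, 3, 2]
Peg 3: [6]

Derivation:
After move 1 (2->3):
Peg 0: [2]
Peg 1: []
Peg 2: [5, 4, 3]
Peg 3: [6, 1]

After move 2 (3->1):
Peg 0: [2]
Peg 1: [1]
Peg 2: [5, 4, 3]
Peg 3: [6]

After move 3 (0->3):
Peg 0: []
Peg 1: [1]
Peg 2: [5, 4, 3]
Peg 3: [6, 2]

After move 4 (1->0):
Peg 0: [1]
Peg 1: []
Peg 2: [5, 4, 3]
Peg 3: [6, 2]

After move 5 (0->3):
Peg 0: []
Peg 1: []
Peg 2: [5, 4, 3]
Peg 3: [6, 2, 1]

After move 6 (3->1):
Peg 0: []
Peg 1: [1]
Peg 2: [5, 4, 3]
Peg 3: [6, 2]

After move 7 (3->2):
Peg 0: []
Peg 1: [1]
Peg 2: [5, 4, 3, 2]
Peg 3: [6]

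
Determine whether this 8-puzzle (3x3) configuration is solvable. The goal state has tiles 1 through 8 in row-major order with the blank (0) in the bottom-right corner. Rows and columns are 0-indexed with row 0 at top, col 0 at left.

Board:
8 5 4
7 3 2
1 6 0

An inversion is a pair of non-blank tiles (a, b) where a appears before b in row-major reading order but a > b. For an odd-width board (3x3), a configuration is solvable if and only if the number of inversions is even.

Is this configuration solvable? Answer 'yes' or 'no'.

Inversions (pairs i<j in row-major order where tile[i] > tile[j] > 0): 21
21 is odd, so the puzzle is not solvable.

Answer: no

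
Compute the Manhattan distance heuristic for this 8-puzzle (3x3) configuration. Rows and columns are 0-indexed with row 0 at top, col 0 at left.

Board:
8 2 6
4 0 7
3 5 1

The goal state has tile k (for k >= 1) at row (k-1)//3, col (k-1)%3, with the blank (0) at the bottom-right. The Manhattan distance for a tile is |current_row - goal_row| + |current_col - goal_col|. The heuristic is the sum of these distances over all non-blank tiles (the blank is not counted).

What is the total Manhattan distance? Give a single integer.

Answer: 16

Derivation:
Tile 8: (0,0)->(2,1) = 3
Tile 2: (0,1)->(0,1) = 0
Tile 6: (0,2)->(1,2) = 1
Tile 4: (1,0)->(1,0) = 0
Tile 7: (1,2)->(2,0) = 3
Tile 3: (2,0)->(0,2) = 4
Tile 5: (2,1)->(1,1) = 1
Tile 1: (2,2)->(0,0) = 4
Sum: 3 + 0 + 1 + 0 + 3 + 4 + 1 + 4 = 16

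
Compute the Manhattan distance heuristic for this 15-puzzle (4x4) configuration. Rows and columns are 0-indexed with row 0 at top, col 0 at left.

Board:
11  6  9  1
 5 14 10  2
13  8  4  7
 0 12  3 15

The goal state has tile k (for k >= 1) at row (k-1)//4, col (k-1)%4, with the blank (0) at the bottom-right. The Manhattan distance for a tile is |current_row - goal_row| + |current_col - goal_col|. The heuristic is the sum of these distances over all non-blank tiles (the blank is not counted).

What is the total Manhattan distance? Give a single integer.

Tile 11: at (0,0), goal (2,2), distance |0-2|+|0-2| = 4
Tile 6: at (0,1), goal (1,1), distance |0-1|+|1-1| = 1
Tile 9: at (0,2), goal (2,0), distance |0-2|+|2-0| = 4
Tile 1: at (0,3), goal (0,0), distance |0-0|+|3-0| = 3
Tile 5: at (1,0), goal (1,0), distance |1-1|+|0-0| = 0
Tile 14: at (1,1), goal (3,1), distance |1-3|+|1-1| = 2
Tile 10: at (1,2), goal (2,1), distance |1-2|+|2-1| = 2
Tile 2: at (1,3), goal (0,1), distance |1-0|+|3-1| = 3
Tile 13: at (2,0), goal (3,0), distance |2-3|+|0-0| = 1
Tile 8: at (2,1), goal (1,3), distance |2-1|+|1-3| = 3
Tile 4: at (2,2), goal (0,3), distance |2-0|+|2-3| = 3
Tile 7: at (2,3), goal (1,2), distance |2-1|+|3-2| = 2
Tile 12: at (3,1), goal (2,3), distance |3-2|+|1-3| = 3
Tile 3: at (3,2), goal (0,2), distance |3-0|+|2-2| = 3
Tile 15: at (3,3), goal (3,2), distance |3-3|+|3-2| = 1
Sum: 4 + 1 + 4 + 3 + 0 + 2 + 2 + 3 + 1 + 3 + 3 + 2 + 3 + 3 + 1 = 35

Answer: 35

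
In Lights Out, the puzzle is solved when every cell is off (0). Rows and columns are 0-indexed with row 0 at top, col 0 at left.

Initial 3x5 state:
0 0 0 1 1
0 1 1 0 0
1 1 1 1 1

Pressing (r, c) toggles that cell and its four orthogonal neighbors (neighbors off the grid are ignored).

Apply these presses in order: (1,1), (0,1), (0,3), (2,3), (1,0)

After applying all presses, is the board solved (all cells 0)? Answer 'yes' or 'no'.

After press 1 at (1,1):
0 1 0 1 1
1 0 0 0 0
1 0 1 1 1

After press 2 at (0,1):
1 0 1 1 1
1 1 0 0 0
1 0 1 1 1

After press 3 at (0,3):
1 0 0 0 0
1 1 0 1 0
1 0 1 1 1

After press 4 at (2,3):
1 0 0 0 0
1 1 0 0 0
1 0 0 0 0

After press 5 at (1,0):
0 0 0 0 0
0 0 0 0 0
0 0 0 0 0

Lights still on: 0

Answer: yes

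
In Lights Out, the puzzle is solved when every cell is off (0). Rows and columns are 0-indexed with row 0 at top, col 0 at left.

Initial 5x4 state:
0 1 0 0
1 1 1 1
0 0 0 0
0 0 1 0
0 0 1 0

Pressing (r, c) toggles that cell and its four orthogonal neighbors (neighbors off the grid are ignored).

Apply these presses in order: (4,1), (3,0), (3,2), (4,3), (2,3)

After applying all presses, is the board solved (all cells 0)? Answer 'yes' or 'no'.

Answer: no

Derivation:
After press 1 at (4,1):
0 1 0 0
1 1 1 1
0 0 0 0
0 1 1 0
1 1 0 0

After press 2 at (3,0):
0 1 0 0
1 1 1 1
1 0 0 0
1 0 1 0
0 1 0 0

After press 3 at (3,2):
0 1 0 0
1 1 1 1
1 0 1 0
1 1 0 1
0 1 1 0

After press 4 at (4,3):
0 1 0 0
1 1 1 1
1 0 1 0
1 1 0 0
0 1 0 1

After press 5 at (2,3):
0 1 0 0
1 1 1 0
1 0 0 1
1 1 0 1
0 1 0 1

Lights still on: 11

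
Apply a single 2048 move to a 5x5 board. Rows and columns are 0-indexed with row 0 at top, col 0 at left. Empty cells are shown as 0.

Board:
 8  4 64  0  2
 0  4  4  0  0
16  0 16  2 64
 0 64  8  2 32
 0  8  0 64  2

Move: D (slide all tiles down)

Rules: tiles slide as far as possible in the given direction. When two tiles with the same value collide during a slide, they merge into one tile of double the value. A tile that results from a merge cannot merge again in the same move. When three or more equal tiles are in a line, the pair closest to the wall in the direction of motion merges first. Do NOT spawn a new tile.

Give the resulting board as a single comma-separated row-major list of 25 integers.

Slide down:
col 0: [8, 0, 16, 0, 0] -> [0, 0, 0, 8, 16]
col 1: [4, 4, 0, 64, 8] -> [0, 0, 8, 64, 8]
col 2: [64, 4, 16, 8, 0] -> [0, 64, 4, 16, 8]
col 3: [0, 0, 2, 2, 64] -> [0, 0, 0, 4, 64]
col 4: [2, 0, 64, 32, 2] -> [0, 2, 64, 32, 2]

Answer: 0, 0, 0, 0, 0, 0, 0, 64, 0, 2, 0, 8, 4, 0, 64, 8, 64, 16, 4, 32, 16, 8, 8, 64, 2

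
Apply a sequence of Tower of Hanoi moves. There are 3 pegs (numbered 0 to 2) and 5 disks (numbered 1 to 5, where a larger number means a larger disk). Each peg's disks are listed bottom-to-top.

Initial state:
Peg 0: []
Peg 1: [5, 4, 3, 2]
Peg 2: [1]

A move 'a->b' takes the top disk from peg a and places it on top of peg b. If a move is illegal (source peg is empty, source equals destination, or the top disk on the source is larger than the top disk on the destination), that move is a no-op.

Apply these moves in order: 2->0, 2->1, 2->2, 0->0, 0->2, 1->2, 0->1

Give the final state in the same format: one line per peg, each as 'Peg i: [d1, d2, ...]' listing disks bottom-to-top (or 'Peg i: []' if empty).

Answer: Peg 0: []
Peg 1: [5, 4, 3, 2]
Peg 2: [1]

Derivation:
After move 1 (2->0):
Peg 0: [1]
Peg 1: [5, 4, 3, 2]
Peg 2: []

After move 2 (2->1):
Peg 0: [1]
Peg 1: [5, 4, 3, 2]
Peg 2: []

After move 3 (2->2):
Peg 0: [1]
Peg 1: [5, 4, 3, 2]
Peg 2: []

After move 4 (0->0):
Peg 0: [1]
Peg 1: [5, 4, 3, 2]
Peg 2: []

After move 5 (0->2):
Peg 0: []
Peg 1: [5, 4, 3, 2]
Peg 2: [1]

After move 6 (1->2):
Peg 0: []
Peg 1: [5, 4, 3, 2]
Peg 2: [1]

After move 7 (0->1):
Peg 0: []
Peg 1: [5, 4, 3, 2]
Peg 2: [1]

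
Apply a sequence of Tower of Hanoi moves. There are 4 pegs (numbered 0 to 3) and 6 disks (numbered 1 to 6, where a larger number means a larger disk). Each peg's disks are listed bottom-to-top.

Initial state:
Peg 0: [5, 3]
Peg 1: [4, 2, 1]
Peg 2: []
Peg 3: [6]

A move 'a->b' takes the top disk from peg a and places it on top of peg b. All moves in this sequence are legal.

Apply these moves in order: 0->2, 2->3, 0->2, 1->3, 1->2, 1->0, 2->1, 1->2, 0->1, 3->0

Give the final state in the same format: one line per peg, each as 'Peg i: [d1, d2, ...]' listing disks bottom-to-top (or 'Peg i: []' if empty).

After move 1 (0->2):
Peg 0: [5]
Peg 1: [4, 2, 1]
Peg 2: [3]
Peg 3: [6]

After move 2 (2->3):
Peg 0: [5]
Peg 1: [4, 2, 1]
Peg 2: []
Peg 3: [6, 3]

After move 3 (0->2):
Peg 0: []
Peg 1: [4, 2, 1]
Peg 2: [5]
Peg 3: [6, 3]

After move 4 (1->3):
Peg 0: []
Peg 1: [4, 2]
Peg 2: [5]
Peg 3: [6, 3, 1]

After move 5 (1->2):
Peg 0: []
Peg 1: [4]
Peg 2: [5, 2]
Peg 3: [6, 3, 1]

After move 6 (1->0):
Peg 0: [4]
Peg 1: []
Peg 2: [5, 2]
Peg 3: [6, 3, 1]

After move 7 (2->1):
Peg 0: [4]
Peg 1: [2]
Peg 2: [5]
Peg 3: [6, 3, 1]

After move 8 (1->2):
Peg 0: [4]
Peg 1: []
Peg 2: [5, 2]
Peg 3: [6, 3, 1]

After move 9 (0->1):
Peg 0: []
Peg 1: [4]
Peg 2: [5, 2]
Peg 3: [6, 3, 1]

After move 10 (3->0):
Peg 0: [1]
Peg 1: [4]
Peg 2: [5, 2]
Peg 3: [6, 3]

Answer: Peg 0: [1]
Peg 1: [4]
Peg 2: [5, 2]
Peg 3: [6, 3]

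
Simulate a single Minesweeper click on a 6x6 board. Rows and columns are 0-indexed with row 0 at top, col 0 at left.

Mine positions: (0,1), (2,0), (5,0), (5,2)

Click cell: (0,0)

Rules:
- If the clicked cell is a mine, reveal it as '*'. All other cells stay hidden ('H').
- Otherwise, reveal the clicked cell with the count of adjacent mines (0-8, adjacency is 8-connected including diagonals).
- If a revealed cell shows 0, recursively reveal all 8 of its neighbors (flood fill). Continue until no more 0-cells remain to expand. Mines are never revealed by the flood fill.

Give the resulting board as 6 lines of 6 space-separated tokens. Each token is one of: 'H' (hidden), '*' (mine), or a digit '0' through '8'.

1 H H H H H
H H H H H H
H H H H H H
H H H H H H
H H H H H H
H H H H H H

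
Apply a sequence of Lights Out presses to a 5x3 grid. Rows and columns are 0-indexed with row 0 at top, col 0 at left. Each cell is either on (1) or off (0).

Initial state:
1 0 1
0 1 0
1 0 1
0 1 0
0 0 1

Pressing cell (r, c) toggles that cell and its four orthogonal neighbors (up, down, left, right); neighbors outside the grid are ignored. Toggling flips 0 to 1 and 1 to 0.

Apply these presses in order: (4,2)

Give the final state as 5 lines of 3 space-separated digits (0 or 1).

After press 1 at (4,2):
1 0 1
0 1 0
1 0 1
0 1 1
0 1 0

Answer: 1 0 1
0 1 0
1 0 1
0 1 1
0 1 0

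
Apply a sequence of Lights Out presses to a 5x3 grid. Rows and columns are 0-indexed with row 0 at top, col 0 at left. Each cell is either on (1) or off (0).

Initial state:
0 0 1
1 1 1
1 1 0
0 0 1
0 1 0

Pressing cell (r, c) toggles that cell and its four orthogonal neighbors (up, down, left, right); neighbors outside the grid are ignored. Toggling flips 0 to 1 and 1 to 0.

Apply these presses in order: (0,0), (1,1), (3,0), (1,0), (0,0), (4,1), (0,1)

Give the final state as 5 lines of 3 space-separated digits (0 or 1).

Answer: 0 0 0
1 0 0
1 0 0
1 0 1
0 0 1

Derivation:
After press 1 at (0,0):
1 1 1
0 1 1
1 1 0
0 0 1
0 1 0

After press 2 at (1,1):
1 0 1
1 0 0
1 0 0
0 0 1
0 1 0

After press 3 at (3,0):
1 0 1
1 0 0
0 0 0
1 1 1
1 1 0

After press 4 at (1,0):
0 0 1
0 1 0
1 0 0
1 1 1
1 1 0

After press 5 at (0,0):
1 1 1
1 1 0
1 0 0
1 1 1
1 1 0

After press 6 at (4,1):
1 1 1
1 1 0
1 0 0
1 0 1
0 0 1

After press 7 at (0,1):
0 0 0
1 0 0
1 0 0
1 0 1
0 0 1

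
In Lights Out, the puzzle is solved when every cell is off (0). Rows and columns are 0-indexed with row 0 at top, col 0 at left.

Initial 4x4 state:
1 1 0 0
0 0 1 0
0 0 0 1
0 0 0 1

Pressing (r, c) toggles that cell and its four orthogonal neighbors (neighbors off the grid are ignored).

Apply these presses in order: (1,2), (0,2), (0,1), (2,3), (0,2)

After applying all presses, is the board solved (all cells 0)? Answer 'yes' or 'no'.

Answer: yes

Derivation:
After press 1 at (1,2):
1 1 1 0
0 1 0 1
0 0 1 1
0 0 0 1

After press 2 at (0,2):
1 0 0 1
0 1 1 1
0 0 1 1
0 0 0 1

After press 3 at (0,1):
0 1 1 1
0 0 1 1
0 0 1 1
0 0 0 1

After press 4 at (2,3):
0 1 1 1
0 0 1 0
0 0 0 0
0 0 0 0

After press 5 at (0,2):
0 0 0 0
0 0 0 0
0 0 0 0
0 0 0 0

Lights still on: 0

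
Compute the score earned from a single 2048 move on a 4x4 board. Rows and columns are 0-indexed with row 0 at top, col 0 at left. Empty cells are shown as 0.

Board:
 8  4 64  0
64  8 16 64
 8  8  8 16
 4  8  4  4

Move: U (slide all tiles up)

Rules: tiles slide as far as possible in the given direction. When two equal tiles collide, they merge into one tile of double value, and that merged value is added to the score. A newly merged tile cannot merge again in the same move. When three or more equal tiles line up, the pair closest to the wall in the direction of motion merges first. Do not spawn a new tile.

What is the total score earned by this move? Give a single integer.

Slide up:
col 0: [8, 64, 8, 4] -> [8, 64, 8, 4]  score +0 (running 0)
col 1: [4, 8, 8, 8] -> [4, 16, 8, 0]  score +16 (running 16)
col 2: [64, 16, 8, 4] -> [64, 16, 8, 4]  score +0 (running 16)
col 3: [0, 64, 16, 4] -> [64, 16, 4, 0]  score +0 (running 16)
Board after move:
 8  4 64 64
64 16 16 16
 8  8  8  4
 4  0  4  0

Answer: 16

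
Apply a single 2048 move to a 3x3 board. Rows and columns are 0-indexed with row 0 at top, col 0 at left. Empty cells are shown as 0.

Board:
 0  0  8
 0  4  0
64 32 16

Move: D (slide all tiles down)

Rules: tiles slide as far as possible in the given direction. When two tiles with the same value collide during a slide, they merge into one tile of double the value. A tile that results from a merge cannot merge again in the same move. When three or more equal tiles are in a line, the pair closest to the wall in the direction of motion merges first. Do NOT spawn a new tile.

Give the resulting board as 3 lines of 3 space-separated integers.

Answer:  0  0  0
 0  4  8
64 32 16

Derivation:
Slide down:
col 0: [0, 0, 64] -> [0, 0, 64]
col 1: [0, 4, 32] -> [0, 4, 32]
col 2: [8, 0, 16] -> [0, 8, 16]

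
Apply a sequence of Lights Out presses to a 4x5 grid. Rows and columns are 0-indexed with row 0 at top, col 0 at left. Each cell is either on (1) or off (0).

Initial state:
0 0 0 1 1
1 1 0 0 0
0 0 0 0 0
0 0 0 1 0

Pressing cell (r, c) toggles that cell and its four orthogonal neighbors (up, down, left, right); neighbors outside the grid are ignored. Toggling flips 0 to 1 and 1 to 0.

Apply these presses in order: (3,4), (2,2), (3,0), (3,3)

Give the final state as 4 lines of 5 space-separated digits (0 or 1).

Answer: 0 0 0 1 1
1 1 1 0 0
1 1 1 0 1
1 1 0 1 0

Derivation:
After press 1 at (3,4):
0 0 0 1 1
1 1 0 0 0
0 0 0 0 1
0 0 0 0 1

After press 2 at (2,2):
0 0 0 1 1
1 1 1 0 0
0 1 1 1 1
0 0 1 0 1

After press 3 at (3,0):
0 0 0 1 1
1 1 1 0 0
1 1 1 1 1
1 1 1 0 1

After press 4 at (3,3):
0 0 0 1 1
1 1 1 0 0
1 1 1 0 1
1 1 0 1 0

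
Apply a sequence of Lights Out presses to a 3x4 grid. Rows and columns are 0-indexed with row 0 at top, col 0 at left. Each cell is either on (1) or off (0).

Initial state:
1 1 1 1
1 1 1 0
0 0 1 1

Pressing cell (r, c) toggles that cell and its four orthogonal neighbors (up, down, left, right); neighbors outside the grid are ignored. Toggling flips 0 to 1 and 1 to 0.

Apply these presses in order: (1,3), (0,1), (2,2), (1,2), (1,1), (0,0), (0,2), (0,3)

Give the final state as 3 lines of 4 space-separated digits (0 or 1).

Answer: 1 1 1 0
1 0 0 1
0 0 1 1

Derivation:
After press 1 at (1,3):
1 1 1 0
1 1 0 1
0 0 1 0

After press 2 at (0,1):
0 0 0 0
1 0 0 1
0 0 1 0

After press 3 at (2,2):
0 0 0 0
1 0 1 1
0 1 0 1

After press 4 at (1,2):
0 0 1 0
1 1 0 0
0 1 1 1

After press 5 at (1,1):
0 1 1 0
0 0 1 0
0 0 1 1

After press 6 at (0,0):
1 0 1 0
1 0 1 0
0 0 1 1

After press 7 at (0,2):
1 1 0 1
1 0 0 0
0 0 1 1

After press 8 at (0,3):
1 1 1 0
1 0 0 1
0 0 1 1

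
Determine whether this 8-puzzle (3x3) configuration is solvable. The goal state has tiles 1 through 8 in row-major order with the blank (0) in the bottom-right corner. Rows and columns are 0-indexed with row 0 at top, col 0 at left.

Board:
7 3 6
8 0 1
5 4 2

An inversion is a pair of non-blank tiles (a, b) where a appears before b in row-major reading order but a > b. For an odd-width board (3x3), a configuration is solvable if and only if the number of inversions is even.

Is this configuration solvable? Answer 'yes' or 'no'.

Inversions (pairs i<j in row-major order where tile[i] > tile[j] > 0): 19
19 is odd, so the puzzle is not solvable.

Answer: no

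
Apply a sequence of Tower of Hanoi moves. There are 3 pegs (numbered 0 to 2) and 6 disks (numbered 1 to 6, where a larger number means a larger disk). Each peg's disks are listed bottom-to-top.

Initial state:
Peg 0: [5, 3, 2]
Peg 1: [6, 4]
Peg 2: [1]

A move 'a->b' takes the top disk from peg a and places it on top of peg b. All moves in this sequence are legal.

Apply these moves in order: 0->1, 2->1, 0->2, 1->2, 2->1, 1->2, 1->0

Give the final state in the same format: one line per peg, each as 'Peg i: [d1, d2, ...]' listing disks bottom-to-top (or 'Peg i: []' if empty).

After move 1 (0->1):
Peg 0: [5, 3]
Peg 1: [6, 4, 2]
Peg 2: [1]

After move 2 (2->1):
Peg 0: [5, 3]
Peg 1: [6, 4, 2, 1]
Peg 2: []

After move 3 (0->2):
Peg 0: [5]
Peg 1: [6, 4, 2, 1]
Peg 2: [3]

After move 4 (1->2):
Peg 0: [5]
Peg 1: [6, 4, 2]
Peg 2: [3, 1]

After move 5 (2->1):
Peg 0: [5]
Peg 1: [6, 4, 2, 1]
Peg 2: [3]

After move 6 (1->2):
Peg 0: [5]
Peg 1: [6, 4, 2]
Peg 2: [3, 1]

After move 7 (1->0):
Peg 0: [5, 2]
Peg 1: [6, 4]
Peg 2: [3, 1]

Answer: Peg 0: [5, 2]
Peg 1: [6, 4]
Peg 2: [3, 1]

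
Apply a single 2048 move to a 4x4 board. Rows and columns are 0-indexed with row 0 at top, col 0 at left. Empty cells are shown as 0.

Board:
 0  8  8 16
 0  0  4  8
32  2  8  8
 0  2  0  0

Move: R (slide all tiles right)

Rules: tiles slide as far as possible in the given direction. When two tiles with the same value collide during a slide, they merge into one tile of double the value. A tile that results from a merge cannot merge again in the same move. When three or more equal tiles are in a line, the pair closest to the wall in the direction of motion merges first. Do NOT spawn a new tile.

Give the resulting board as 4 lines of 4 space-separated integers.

Slide right:
row 0: [0, 8, 8, 16] -> [0, 0, 16, 16]
row 1: [0, 0, 4, 8] -> [0, 0, 4, 8]
row 2: [32, 2, 8, 8] -> [0, 32, 2, 16]
row 3: [0, 2, 0, 0] -> [0, 0, 0, 2]

Answer:  0  0 16 16
 0  0  4  8
 0 32  2 16
 0  0  0  2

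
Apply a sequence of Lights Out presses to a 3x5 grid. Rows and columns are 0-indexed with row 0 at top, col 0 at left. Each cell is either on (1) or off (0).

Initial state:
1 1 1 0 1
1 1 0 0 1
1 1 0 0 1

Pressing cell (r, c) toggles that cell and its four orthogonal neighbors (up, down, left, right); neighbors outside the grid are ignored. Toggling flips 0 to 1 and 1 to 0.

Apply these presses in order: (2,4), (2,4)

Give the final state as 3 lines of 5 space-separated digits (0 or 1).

After press 1 at (2,4):
1 1 1 0 1
1 1 0 0 0
1 1 0 1 0

After press 2 at (2,4):
1 1 1 0 1
1 1 0 0 1
1 1 0 0 1

Answer: 1 1 1 0 1
1 1 0 0 1
1 1 0 0 1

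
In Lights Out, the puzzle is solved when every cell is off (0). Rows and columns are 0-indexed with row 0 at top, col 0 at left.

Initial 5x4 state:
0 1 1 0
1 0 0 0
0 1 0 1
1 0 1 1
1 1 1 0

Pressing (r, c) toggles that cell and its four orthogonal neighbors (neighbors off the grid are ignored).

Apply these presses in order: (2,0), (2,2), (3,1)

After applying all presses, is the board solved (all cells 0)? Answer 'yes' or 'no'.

After press 1 at (2,0):
0 1 1 0
0 0 0 0
1 0 0 1
0 0 1 1
1 1 1 0

After press 2 at (2,2):
0 1 1 0
0 0 1 0
1 1 1 0
0 0 0 1
1 1 1 0

After press 3 at (3,1):
0 1 1 0
0 0 1 0
1 0 1 0
1 1 1 1
1 0 1 0

Lights still on: 11

Answer: no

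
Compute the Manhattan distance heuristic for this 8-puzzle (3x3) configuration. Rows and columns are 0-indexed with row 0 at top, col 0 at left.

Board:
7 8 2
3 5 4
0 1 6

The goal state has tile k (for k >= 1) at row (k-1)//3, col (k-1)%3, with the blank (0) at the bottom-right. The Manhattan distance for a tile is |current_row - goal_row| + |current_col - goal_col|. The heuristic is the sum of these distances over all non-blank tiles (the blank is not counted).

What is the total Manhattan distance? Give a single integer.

Answer: 14

Derivation:
Tile 7: at (0,0), goal (2,0), distance |0-2|+|0-0| = 2
Tile 8: at (0,1), goal (2,1), distance |0-2|+|1-1| = 2
Tile 2: at (0,2), goal (0,1), distance |0-0|+|2-1| = 1
Tile 3: at (1,0), goal (0,2), distance |1-0|+|0-2| = 3
Tile 5: at (1,1), goal (1,1), distance |1-1|+|1-1| = 0
Tile 4: at (1,2), goal (1,0), distance |1-1|+|2-0| = 2
Tile 1: at (2,1), goal (0,0), distance |2-0|+|1-0| = 3
Tile 6: at (2,2), goal (1,2), distance |2-1|+|2-2| = 1
Sum: 2 + 2 + 1 + 3 + 0 + 2 + 3 + 1 = 14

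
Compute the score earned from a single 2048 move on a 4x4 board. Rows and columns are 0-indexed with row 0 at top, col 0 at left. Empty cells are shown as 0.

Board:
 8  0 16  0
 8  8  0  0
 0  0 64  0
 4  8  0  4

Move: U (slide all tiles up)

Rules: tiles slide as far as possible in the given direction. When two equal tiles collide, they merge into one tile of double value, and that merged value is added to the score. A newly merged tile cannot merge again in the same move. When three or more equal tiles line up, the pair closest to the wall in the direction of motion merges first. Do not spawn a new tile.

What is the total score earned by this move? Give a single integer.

Slide up:
col 0: [8, 8, 0, 4] -> [16, 4, 0, 0]  score +16 (running 16)
col 1: [0, 8, 0, 8] -> [16, 0, 0, 0]  score +16 (running 32)
col 2: [16, 0, 64, 0] -> [16, 64, 0, 0]  score +0 (running 32)
col 3: [0, 0, 0, 4] -> [4, 0, 0, 0]  score +0 (running 32)
Board after move:
16 16 16  4
 4  0 64  0
 0  0  0  0
 0  0  0  0

Answer: 32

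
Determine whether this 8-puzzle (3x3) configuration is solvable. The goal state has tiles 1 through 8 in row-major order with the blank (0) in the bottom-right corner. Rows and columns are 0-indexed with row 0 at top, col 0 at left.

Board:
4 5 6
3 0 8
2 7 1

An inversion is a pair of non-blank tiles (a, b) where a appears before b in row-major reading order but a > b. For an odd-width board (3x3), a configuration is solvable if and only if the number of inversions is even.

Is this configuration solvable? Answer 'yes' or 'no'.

Answer: yes

Derivation:
Inversions (pairs i<j in row-major order where tile[i] > tile[j] > 0): 16
16 is even, so the puzzle is solvable.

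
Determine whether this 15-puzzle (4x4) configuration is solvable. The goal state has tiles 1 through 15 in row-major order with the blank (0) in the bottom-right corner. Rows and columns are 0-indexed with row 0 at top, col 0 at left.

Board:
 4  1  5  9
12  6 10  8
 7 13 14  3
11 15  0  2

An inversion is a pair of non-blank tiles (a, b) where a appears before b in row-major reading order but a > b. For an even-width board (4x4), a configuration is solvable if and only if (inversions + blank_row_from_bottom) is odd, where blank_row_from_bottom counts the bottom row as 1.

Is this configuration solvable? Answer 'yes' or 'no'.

Inversions: 37
Blank is in row 3 (0-indexed from top), which is row 1 counting from the bottom (bottom = 1).
37 + 1 = 38, which is even, so the puzzle is not solvable.

Answer: no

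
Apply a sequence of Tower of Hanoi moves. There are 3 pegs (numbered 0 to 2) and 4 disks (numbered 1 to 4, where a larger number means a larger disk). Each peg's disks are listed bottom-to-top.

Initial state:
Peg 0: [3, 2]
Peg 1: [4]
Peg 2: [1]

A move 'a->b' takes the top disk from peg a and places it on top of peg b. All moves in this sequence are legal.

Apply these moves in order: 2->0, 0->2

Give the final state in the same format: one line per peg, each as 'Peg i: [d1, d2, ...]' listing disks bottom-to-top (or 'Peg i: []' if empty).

After move 1 (2->0):
Peg 0: [3, 2, 1]
Peg 1: [4]
Peg 2: []

After move 2 (0->2):
Peg 0: [3, 2]
Peg 1: [4]
Peg 2: [1]

Answer: Peg 0: [3, 2]
Peg 1: [4]
Peg 2: [1]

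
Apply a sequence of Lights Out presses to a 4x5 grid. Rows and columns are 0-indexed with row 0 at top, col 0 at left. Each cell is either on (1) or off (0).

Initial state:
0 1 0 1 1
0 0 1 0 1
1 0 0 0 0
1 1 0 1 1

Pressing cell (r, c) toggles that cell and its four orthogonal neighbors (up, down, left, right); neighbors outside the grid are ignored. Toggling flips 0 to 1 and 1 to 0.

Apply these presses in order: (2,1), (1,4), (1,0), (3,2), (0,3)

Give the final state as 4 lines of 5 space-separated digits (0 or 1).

After press 1 at (2,1):
0 1 0 1 1
0 1 1 0 1
0 1 1 0 0
1 0 0 1 1

After press 2 at (1,4):
0 1 0 1 0
0 1 1 1 0
0 1 1 0 1
1 0 0 1 1

After press 3 at (1,0):
1 1 0 1 0
1 0 1 1 0
1 1 1 0 1
1 0 0 1 1

After press 4 at (3,2):
1 1 0 1 0
1 0 1 1 0
1 1 0 0 1
1 1 1 0 1

After press 5 at (0,3):
1 1 1 0 1
1 0 1 0 0
1 1 0 0 1
1 1 1 0 1

Answer: 1 1 1 0 1
1 0 1 0 0
1 1 0 0 1
1 1 1 0 1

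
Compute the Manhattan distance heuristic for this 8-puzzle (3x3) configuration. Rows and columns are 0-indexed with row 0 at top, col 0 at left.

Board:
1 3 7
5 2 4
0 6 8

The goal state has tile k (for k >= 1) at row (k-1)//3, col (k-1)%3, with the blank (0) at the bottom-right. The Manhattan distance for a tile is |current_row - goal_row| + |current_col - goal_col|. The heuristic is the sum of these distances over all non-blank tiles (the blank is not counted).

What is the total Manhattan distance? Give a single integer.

Tile 1: at (0,0), goal (0,0), distance |0-0|+|0-0| = 0
Tile 3: at (0,1), goal (0,2), distance |0-0|+|1-2| = 1
Tile 7: at (0,2), goal (2,0), distance |0-2|+|2-0| = 4
Tile 5: at (1,0), goal (1,1), distance |1-1|+|0-1| = 1
Tile 2: at (1,1), goal (0,1), distance |1-0|+|1-1| = 1
Tile 4: at (1,2), goal (1,0), distance |1-1|+|2-0| = 2
Tile 6: at (2,1), goal (1,2), distance |2-1|+|1-2| = 2
Tile 8: at (2,2), goal (2,1), distance |2-2|+|2-1| = 1
Sum: 0 + 1 + 4 + 1 + 1 + 2 + 2 + 1 = 12

Answer: 12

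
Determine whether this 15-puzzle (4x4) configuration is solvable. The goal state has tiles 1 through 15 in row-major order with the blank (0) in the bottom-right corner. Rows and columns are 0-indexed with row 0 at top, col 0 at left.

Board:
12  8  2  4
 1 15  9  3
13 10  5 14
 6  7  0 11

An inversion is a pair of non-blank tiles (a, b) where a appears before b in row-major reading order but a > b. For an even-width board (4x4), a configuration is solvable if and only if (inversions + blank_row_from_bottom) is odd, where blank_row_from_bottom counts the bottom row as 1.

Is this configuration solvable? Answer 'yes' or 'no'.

Inversions: 45
Blank is in row 3 (0-indexed from top), which is row 1 counting from the bottom (bottom = 1).
45 + 1 = 46, which is even, so the puzzle is not solvable.

Answer: no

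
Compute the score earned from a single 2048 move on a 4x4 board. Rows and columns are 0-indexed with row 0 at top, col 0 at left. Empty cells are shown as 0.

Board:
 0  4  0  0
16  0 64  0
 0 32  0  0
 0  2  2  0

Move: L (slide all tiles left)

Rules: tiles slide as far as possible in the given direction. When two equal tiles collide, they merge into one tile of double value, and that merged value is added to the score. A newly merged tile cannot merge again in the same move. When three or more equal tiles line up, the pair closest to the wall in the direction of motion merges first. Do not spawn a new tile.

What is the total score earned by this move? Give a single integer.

Answer: 4

Derivation:
Slide left:
row 0: [0, 4, 0, 0] -> [4, 0, 0, 0]  score +0 (running 0)
row 1: [16, 0, 64, 0] -> [16, 64, 0, 0]  score +0 (running 0)
row 2: [0, 32, 0, 0] -> [32, 0, 0, 0]  score +0 (running 0)
row 3: [0, 2, 2, 0] -> [4, 0, 0, 0]  score +4 (running 4)
Board after move:
 4  0  0  0
16 64  0  0
32  0  0  0
 4  0  0  0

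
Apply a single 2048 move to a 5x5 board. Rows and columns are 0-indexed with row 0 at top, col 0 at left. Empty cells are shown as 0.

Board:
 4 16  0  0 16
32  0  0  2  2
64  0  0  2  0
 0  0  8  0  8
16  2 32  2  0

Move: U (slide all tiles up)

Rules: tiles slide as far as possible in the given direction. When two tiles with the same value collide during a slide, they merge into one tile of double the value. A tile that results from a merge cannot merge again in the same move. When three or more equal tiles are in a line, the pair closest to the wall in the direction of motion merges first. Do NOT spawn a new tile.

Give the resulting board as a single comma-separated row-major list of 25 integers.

Answer: 4, 16, 8, 4, 16, 32, 2, 32, 2, 2, 64, 0, 0, 0, 8, 16, 0, 0, 0, 0, 0, 0, 0, 0, 0

Derivation:
Slide up:
col 0: [4, 32, 64, 0, 16] -> [4, 32, 64, 16, 0]
col 1: [16, 0, 0, 0, 2] -> [16, 2, 0, 0, 0]
col 2: [0, 0, 0, 8, 32] -> [8, 32, 0, 0, 0]
col 3: [0, 2, 2, 0, 2] -> [4, 2, 0, 0, 0]
col 4: [16, 2, 0, 8, 0] -> [16, 2, 8, 0, 0]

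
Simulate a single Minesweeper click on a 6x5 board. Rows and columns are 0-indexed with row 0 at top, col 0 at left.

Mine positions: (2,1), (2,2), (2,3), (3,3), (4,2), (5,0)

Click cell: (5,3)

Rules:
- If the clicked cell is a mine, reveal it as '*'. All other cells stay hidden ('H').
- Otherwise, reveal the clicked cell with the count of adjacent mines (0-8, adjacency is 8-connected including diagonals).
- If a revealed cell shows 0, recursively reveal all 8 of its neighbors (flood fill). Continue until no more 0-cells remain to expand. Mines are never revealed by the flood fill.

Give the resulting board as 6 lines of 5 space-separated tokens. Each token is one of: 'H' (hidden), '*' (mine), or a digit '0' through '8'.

H H H H H
H H H H H
H H H H H
H H H H H
H H H H H
H H H 1 H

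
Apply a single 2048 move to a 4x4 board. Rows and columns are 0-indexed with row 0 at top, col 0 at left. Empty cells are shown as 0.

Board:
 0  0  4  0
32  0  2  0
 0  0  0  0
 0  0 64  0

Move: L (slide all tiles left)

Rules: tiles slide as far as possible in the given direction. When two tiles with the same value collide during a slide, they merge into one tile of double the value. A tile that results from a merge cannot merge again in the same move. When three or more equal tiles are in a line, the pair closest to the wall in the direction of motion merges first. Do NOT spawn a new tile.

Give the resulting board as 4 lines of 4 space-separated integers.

Answer:  4  0  0  0
32  2  0  0
 0  0  0  0
64  0  0  0

Derivation:
Slide left:
row 0: [0, 0, 4, 0] -> [4, 0, 0, 0]
row 1: [32, 0, 2, 0] -> [32, 2, 0, 0]
row 2: [0, 0, 0, 0] -> [0, 0, 0, 0]
row 3: [0, 0, 64, 0] -> [64, 0, 0, 0]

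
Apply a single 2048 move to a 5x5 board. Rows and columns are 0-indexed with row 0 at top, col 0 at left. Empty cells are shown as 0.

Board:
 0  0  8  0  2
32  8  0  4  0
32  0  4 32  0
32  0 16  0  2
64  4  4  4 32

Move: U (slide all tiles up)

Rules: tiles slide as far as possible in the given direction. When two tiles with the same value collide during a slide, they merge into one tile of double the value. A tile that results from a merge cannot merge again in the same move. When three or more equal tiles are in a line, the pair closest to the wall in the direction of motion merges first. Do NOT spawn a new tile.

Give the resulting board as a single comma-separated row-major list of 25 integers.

Slide up:
col 0: [0, 32, 32, 32, 64] -> [64, 32, 64, 0, 0]
col 1: [0, 8, 0, 0, 4] -> [8, 4, 0, 0, 0]
col 2: [8, 0, 4, 16, 4] -> [8, 4, 16, 4, 0]
col 3: [0, 4, 32, 0, 4] -> [4, 32, 4, 0, 0]
col 4: [2, 0, 0, 2, 32] -> [4, 32, 0, 0, 0]

Answer: 64, 8, 8, 4, 4, 32, 4, 4, 32, 32, 64, 0, 16, 4, 0, 0, 0, 4, 0, 0, 0, 0, 0, 0, 0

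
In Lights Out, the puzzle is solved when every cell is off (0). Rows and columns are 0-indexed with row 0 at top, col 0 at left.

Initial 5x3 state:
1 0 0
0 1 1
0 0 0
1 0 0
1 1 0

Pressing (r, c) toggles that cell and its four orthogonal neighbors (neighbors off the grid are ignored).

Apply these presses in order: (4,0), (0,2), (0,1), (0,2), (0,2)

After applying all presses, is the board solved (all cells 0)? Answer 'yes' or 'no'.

Answer: yes

Derivation:
After press 1 at (4,0):
1 0 0
0 1 1
0 0 0
0 0 0
0 0 0

After press 2 at (0,2):
1 1 1
0 1 0
0 0 0
0 0 0
0 0 0

After press 3 at (0,1):
0 0 0
0 0 0
0 0 0
0 0 0
0 0 0

After press 4 at (0,2):
0 1 1
0 0 1
0 0 0
0 0 0
0 0 0

After press 5 at (0,2):
0 0 0
0 0 0
0 0 0
0 0 0
0 0 0

Lights still on: 0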